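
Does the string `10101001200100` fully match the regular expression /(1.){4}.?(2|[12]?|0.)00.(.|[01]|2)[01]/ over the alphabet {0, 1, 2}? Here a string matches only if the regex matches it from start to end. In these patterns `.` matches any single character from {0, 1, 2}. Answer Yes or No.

No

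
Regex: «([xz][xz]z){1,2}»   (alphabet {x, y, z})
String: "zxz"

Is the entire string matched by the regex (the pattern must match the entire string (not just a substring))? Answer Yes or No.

Yes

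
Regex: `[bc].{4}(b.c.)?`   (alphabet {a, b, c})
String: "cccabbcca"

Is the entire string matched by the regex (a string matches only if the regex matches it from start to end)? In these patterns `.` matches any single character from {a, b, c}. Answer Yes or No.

Yes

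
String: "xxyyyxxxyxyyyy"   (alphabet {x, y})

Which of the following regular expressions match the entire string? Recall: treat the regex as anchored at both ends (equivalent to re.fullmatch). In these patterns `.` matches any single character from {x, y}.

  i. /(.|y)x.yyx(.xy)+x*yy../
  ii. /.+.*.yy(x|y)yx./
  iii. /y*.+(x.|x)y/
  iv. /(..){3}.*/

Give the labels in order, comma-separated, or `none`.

i, iv

i → match
ii → no match
iii → no match
iv → match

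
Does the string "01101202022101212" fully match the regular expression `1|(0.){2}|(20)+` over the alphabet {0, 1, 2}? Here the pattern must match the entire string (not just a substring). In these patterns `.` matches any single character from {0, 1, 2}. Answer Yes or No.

No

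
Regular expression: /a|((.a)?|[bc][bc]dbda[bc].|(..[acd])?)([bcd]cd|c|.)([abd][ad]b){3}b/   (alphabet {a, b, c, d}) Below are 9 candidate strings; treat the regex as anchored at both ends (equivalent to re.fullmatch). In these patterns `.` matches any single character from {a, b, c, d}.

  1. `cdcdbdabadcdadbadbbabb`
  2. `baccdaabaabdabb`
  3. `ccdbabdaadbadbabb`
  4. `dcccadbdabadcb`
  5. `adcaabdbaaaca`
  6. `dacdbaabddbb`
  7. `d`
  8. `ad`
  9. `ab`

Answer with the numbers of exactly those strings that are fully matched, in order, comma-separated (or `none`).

1 → no match
2 → match
3 → no match
4 → no match
5 → no match
6 → no match
7 → no match
8 → no match
9 → no match

2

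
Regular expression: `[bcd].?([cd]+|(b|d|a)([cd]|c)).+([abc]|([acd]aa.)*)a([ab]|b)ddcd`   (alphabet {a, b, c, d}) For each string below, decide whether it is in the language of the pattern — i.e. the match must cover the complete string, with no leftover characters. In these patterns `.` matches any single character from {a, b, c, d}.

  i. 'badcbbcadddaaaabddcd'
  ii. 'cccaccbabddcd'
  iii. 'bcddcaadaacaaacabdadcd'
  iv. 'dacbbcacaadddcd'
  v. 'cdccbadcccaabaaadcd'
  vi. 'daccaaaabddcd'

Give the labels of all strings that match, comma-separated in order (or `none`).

i → match
ii → match
iii → no match — must end with 'ddcd'
iv → no match
v → no match — must end with 'ddcd'
vi → match

i, ii, vi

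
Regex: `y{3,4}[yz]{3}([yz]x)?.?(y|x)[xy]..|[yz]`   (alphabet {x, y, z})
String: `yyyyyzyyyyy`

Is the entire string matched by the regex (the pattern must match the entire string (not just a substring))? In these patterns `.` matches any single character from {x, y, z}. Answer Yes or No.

Yes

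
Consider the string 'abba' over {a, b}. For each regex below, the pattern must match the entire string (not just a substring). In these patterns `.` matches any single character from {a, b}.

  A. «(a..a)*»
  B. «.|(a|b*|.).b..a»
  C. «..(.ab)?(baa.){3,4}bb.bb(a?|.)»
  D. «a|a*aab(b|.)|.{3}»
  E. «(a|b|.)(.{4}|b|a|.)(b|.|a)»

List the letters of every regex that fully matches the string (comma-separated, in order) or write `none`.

A → match
B → no match
C → no match
D → no match
E → no match

A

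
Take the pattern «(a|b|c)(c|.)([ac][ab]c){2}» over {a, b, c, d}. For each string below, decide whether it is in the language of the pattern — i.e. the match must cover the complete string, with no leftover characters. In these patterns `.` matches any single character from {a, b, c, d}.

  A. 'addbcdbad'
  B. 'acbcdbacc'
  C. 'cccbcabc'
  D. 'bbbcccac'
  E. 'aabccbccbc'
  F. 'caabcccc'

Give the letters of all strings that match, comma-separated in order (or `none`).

A. 'addbcdbad' → no match — must end with 'c'
B. 'acbcdbacc' → no match
C. 'cccbcabc' → match
D. 'bbbcccac' → no match
E. 'aabccbccbc' → no match
F. 'caabcccc' → no match

C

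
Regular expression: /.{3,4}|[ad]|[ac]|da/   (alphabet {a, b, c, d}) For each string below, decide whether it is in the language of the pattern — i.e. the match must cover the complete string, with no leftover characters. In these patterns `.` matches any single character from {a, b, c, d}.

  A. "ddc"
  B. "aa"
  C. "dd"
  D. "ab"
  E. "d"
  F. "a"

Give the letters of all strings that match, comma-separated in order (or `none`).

A → match
B → no match
C → no match
D → no match
E → match
F → match

A, E, F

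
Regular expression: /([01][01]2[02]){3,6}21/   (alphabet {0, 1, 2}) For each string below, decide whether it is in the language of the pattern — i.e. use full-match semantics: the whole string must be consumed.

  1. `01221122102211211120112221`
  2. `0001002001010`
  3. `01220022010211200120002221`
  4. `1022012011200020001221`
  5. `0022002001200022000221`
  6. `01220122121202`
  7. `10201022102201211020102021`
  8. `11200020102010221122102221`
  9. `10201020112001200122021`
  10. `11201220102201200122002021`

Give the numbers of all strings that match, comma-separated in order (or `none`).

8

1 → no match
2 → no match — must end with `21`
3 → no match
4 → no match
5 → no match
6 → no match — must end with `21`
7 → no match
8 → match
9 → no match
10 → no match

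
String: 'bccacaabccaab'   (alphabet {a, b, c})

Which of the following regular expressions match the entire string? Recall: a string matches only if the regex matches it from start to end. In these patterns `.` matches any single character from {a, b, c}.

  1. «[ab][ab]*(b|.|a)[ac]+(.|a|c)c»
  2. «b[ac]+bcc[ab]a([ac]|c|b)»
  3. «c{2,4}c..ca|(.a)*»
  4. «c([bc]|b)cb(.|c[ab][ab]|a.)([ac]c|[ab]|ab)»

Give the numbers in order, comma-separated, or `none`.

2

1 → no match — must end with 'c'
2 → match
3 → no match
4 → no match — must start with 'c'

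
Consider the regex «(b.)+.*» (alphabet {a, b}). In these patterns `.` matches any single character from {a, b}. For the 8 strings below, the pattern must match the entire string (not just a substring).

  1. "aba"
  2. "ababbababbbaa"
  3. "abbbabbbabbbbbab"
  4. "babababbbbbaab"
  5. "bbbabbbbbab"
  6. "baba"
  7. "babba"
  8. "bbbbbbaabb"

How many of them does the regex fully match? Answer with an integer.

1 → no match — must start with "b"
2 → no match — must start with "b"
3 → no match — must start with "b"
4 → match
5 → match
6 → match
7 → match
8 → match
Total matched: 5

5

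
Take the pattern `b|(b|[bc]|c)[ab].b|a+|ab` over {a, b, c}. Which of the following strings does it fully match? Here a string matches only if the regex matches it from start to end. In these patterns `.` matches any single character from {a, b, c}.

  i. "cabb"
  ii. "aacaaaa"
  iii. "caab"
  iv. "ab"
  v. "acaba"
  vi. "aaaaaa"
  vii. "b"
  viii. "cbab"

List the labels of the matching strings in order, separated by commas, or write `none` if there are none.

i → match
ii → no match
iii → match
iv → match
v → no match
vi → match
vii → match
viii → match

i, iii, iv, vi, vii, viii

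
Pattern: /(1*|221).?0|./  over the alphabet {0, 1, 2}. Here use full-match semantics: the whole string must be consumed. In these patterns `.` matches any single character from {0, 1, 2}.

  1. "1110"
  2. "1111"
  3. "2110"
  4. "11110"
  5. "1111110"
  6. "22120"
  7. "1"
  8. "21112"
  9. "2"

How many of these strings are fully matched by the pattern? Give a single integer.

1 → match
2 → no match
3 → no match
4 → match
5 → match
6 → match
7 → match
8 → no match
9 → match
Total matched: 6

6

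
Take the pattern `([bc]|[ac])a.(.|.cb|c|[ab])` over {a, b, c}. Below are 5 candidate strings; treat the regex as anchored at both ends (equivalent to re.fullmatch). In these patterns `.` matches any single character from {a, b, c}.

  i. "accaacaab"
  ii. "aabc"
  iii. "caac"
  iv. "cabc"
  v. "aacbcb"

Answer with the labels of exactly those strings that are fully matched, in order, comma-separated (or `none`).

i → no match
ii → match
iii → match
iv → match
v → match

ii, iii, iv, v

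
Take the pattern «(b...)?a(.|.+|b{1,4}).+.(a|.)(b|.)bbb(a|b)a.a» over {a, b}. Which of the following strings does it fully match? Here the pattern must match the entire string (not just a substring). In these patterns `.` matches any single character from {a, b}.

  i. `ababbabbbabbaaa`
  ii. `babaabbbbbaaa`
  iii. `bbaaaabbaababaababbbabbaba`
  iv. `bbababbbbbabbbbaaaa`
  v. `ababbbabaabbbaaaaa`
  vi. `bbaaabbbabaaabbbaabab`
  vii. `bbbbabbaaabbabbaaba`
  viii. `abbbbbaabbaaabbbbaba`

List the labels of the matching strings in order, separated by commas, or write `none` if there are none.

iv, viii

i → no match
ii → no match
iii → no match
iv → match
v → no match
vi → no match — must end with `a`
vii → no match
viii → match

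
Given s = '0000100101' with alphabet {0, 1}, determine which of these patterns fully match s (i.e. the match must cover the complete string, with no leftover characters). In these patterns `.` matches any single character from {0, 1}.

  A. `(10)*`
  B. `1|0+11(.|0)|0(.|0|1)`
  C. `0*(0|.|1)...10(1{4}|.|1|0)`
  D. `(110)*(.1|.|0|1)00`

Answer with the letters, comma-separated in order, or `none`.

A → no match
B → no match
C → match
D → no match — must end with '00'

C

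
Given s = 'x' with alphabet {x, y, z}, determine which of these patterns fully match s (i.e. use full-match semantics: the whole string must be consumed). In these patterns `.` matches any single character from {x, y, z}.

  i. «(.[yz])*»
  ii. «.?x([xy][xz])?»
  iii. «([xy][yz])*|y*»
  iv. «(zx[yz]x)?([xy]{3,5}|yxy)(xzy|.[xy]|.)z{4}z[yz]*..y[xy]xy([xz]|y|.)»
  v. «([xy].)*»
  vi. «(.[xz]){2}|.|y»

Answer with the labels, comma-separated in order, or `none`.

i → no match
ii → match
iii → no match
iv → no match
v → no match
vi → match

ii, vi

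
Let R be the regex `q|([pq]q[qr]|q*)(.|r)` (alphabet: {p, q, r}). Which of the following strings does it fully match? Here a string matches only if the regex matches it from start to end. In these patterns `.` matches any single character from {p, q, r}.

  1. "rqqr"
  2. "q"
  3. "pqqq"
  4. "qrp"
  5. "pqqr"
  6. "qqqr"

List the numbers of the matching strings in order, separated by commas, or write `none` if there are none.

2, 3, 5, 6

1 → no match
2 → match
3 → match
4 → no match
5 → match
6 → match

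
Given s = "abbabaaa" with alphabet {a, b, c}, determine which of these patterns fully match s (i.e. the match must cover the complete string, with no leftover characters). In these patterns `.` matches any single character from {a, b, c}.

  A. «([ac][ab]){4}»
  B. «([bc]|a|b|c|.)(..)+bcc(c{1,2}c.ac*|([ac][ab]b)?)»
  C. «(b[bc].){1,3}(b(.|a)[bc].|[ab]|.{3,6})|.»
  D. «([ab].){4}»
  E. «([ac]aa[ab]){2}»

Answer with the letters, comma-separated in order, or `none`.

A → no match
B → no match
C → no match
D → match
E → no match

D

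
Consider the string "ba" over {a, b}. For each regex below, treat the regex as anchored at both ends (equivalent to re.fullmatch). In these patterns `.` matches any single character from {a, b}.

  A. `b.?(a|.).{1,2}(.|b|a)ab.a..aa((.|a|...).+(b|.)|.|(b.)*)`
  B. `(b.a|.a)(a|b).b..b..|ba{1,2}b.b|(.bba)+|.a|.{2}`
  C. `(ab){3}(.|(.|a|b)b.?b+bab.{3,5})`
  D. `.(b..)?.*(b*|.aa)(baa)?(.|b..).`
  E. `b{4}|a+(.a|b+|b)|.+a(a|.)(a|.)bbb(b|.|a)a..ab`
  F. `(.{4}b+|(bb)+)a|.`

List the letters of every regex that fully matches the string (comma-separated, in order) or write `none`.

A → no match
B → match
C → no match — must start with "ab"
D → no match
E → no match
F → no match

B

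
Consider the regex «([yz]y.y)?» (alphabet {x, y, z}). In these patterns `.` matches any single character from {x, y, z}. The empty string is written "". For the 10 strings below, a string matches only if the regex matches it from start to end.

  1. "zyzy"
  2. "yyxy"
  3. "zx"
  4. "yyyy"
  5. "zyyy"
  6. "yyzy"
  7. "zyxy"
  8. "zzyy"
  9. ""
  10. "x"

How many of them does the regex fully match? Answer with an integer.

7

1. "zyzy" → match
2. "yyxy" → match
3. "zx" → no match
4. "yyyy" → match
5. "zyyy" → match
6. "yyzy" → match
7. "zyxy" → match
8. "zzyy" → no match
9. "" → match
10. "x" → no match
Total matched: 7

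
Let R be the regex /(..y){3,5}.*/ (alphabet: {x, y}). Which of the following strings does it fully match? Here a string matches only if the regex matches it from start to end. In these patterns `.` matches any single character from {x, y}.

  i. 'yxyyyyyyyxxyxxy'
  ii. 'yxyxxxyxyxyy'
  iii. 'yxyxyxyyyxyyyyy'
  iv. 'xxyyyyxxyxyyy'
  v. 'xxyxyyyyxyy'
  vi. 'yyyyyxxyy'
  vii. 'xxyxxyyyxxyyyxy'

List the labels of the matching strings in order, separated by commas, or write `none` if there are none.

i, iv

i → match
ii → no match
iii → no match
iv → match
v → no match
vi → no match
vii → no match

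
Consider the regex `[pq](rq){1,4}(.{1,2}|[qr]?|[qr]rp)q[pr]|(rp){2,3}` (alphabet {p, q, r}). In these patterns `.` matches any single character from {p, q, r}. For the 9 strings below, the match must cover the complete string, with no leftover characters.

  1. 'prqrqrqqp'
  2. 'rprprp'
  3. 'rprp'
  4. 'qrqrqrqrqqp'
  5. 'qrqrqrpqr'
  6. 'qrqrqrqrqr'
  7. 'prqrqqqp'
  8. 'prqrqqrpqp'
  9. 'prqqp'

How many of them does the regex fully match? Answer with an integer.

9

1. 'prqrqrqqp' → match
2. 'rprprp' → match
3. 'rprp' → match
4. 'qrqrqrqrqqp' → match
5. 'qrqrqrpqr' → match
6. 'qrqrqrqrqr' → match
7. 'prqrqqqp' → match
8. 'prqrqqrpqp' → match
9. 'prqqp' → match
Total matched: 9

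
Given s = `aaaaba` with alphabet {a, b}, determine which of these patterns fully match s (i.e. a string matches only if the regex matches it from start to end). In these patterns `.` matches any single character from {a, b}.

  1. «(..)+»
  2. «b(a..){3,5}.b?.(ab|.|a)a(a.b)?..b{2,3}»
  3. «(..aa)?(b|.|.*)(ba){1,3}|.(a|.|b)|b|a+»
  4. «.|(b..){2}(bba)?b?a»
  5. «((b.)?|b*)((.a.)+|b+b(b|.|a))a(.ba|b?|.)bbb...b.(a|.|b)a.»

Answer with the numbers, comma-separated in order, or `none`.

1, 3

1 → match
2 → no match — must start with `ba`
3 → match
4 → no match
5 → no match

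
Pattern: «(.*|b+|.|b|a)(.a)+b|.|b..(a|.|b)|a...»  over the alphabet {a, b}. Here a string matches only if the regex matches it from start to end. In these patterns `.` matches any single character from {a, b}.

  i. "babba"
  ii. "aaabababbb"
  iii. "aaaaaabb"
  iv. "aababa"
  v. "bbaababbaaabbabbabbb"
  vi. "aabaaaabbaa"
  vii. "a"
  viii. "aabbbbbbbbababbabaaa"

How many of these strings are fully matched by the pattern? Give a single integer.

i → no match
ii → no match
iii → no match
iv → no match
v → no match
vi → no match
vii → match
viii → no match
Total matched: 1

1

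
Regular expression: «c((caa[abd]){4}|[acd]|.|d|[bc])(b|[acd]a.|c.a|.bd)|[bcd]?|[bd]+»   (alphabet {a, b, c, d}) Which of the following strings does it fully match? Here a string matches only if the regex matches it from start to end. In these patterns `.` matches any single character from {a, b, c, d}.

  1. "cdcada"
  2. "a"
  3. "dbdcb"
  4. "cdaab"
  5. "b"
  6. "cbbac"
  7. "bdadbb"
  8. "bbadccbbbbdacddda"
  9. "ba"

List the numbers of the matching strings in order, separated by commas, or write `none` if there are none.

1 → no match
2 → no match
3 → no match
4 → match
5 → match
6 → no match
7 → no match
8 → no match
9 → no match

4, 5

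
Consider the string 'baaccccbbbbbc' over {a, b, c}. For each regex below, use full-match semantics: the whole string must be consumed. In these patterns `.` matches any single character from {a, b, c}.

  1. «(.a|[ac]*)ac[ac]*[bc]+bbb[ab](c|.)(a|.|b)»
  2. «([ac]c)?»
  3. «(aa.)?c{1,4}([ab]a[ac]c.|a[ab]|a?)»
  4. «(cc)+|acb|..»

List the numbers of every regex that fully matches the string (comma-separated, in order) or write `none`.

1

1 → match
2 → no match
3 → no match
4 → no match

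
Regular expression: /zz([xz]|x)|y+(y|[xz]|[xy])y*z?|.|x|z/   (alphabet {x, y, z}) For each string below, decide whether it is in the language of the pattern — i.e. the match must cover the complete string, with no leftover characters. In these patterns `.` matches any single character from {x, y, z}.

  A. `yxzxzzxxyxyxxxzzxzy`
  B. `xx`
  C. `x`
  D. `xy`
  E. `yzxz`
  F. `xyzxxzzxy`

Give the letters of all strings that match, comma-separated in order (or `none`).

A → no match
B. `xx` → no match
C. `x` → match
D. `xy` → no match
E. `yzxz` → no match
F. `xyzxxzzxy` → no match

C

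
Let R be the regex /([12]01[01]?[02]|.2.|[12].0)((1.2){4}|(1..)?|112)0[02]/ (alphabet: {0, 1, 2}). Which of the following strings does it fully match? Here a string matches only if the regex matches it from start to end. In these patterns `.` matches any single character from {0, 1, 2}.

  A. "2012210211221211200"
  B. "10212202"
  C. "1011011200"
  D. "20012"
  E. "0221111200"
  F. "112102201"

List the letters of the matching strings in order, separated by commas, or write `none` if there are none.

C

A → no match
B → no match
C → match
D → no match
E → no match
F → no match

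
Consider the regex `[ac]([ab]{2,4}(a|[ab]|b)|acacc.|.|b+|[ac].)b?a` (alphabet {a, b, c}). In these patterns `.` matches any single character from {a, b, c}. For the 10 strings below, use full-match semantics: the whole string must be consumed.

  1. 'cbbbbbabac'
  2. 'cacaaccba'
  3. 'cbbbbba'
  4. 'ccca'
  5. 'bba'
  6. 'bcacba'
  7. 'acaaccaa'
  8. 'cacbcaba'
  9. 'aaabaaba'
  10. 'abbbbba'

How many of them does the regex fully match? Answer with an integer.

4

1 → no match — must end with 'a'
2 → no match
3 → match
4 → match
5 → no match
6 → no match
7 → no match
8 → no match
9 → match
10 → match
Total matched: 4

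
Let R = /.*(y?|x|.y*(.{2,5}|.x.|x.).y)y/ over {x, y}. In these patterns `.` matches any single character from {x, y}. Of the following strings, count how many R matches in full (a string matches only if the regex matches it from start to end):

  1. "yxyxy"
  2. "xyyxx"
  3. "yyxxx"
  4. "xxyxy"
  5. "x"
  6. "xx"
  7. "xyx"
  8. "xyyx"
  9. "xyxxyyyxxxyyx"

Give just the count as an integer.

1 → match
2 → no match — must end with "y"
3 → no match — must end with "y"
4 → match
5 → no match — must end with "y"
6 → no match — must end with "y"
7 → no match — must end with "y"
8 → no match — must end with "y"
9 → no match — must end with "y"
Total matched: 2

2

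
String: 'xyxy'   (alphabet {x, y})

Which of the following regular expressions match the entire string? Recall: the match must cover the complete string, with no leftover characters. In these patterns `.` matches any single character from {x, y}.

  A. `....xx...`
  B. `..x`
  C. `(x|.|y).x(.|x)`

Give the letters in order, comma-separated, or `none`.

C

A → no match
B → no match — must end with 'x'
C → match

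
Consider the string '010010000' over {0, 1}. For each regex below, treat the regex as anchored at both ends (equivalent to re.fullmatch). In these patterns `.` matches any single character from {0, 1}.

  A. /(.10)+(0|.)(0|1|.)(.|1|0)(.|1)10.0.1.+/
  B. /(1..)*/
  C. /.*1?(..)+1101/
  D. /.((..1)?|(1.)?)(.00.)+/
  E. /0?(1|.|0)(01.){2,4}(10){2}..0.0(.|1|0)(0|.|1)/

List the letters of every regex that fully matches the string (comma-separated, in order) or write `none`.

A → no match
B → no match
C → no match — must end with '1101'
D → match
E → no match

D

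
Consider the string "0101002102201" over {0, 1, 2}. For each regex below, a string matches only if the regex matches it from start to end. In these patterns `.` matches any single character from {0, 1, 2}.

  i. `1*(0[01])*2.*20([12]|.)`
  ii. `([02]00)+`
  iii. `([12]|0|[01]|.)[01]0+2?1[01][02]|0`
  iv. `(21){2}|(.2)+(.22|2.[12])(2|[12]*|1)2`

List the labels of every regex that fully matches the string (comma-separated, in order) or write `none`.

i → match
ii → no match — must end with "00"
iii → no match
iv → no match

i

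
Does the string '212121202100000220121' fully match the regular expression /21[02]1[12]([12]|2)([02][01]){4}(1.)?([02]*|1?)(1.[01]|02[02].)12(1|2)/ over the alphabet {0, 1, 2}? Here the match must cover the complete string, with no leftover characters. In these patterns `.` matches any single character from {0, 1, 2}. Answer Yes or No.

Yes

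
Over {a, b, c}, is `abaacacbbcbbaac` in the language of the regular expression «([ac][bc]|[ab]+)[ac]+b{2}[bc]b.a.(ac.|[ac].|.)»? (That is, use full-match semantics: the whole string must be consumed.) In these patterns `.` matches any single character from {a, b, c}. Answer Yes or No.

Yes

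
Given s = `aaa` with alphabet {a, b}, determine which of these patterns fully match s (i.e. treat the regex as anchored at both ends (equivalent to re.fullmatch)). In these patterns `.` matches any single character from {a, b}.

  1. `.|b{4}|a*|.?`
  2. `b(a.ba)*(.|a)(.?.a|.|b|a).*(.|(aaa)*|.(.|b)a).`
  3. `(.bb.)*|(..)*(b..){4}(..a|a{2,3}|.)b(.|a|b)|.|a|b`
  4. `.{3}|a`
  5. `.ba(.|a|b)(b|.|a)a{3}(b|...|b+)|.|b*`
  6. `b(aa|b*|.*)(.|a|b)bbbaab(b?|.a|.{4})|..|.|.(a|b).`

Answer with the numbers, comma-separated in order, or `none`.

1 → match
2 → no match — must start with `b`
3 → no match
4 → match
5 → no match
6 → match

1, 4, 6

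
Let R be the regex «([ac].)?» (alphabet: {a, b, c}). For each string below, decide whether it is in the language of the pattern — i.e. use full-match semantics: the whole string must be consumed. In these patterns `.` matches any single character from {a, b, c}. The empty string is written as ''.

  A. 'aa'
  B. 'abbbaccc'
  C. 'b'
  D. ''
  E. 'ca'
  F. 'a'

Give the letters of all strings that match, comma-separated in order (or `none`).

A, D, E

A → match
B → no match
C → no match
D → match
E → match
F → no match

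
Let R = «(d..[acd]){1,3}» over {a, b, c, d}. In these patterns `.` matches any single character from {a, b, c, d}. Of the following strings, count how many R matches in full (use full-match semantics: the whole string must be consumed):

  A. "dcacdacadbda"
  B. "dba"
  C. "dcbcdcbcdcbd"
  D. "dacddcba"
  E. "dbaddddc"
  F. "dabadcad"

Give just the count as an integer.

5

A → match
B → no match
C → match
D → match
E → match
F → match
Total matched: 5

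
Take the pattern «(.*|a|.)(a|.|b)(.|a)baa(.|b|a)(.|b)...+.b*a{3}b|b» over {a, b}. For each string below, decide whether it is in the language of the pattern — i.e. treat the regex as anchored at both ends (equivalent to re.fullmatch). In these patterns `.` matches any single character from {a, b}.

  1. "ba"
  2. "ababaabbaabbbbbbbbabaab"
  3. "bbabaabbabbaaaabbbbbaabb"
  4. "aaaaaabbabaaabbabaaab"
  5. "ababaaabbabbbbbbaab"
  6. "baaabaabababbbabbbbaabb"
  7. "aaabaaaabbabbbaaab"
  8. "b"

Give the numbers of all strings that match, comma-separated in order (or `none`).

1 → no match
2 → no match
3 → no match
4 → no match
5 → no match
6 → no match
7 → match
8 → match

7, 8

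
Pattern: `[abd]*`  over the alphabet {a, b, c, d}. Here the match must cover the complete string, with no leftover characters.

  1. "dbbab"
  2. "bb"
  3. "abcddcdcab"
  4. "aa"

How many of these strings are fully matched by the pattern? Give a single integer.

3

1 → match
2 → match
3 → no match
4 → match
Total matched: 3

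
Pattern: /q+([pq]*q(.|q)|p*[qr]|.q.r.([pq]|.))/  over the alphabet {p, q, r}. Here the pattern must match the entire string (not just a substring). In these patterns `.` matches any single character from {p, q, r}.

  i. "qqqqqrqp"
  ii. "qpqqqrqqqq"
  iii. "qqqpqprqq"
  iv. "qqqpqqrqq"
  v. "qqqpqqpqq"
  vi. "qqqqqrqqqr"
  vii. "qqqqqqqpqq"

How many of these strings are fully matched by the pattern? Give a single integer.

5

i → match
ii → no match
iii → match
iv → match
v → match
vi → no match
vii → match
Total matched: 5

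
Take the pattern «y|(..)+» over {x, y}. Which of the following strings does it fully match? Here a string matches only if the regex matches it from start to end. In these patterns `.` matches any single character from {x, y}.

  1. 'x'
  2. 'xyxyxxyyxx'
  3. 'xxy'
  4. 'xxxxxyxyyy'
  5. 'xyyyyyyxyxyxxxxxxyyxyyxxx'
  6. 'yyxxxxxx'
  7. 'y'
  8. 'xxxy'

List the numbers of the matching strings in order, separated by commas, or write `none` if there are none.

1 → no match
2 → match
3 → no match
4 → match
5 → no match
6 → match
7 → match
8 → match

2, 4, 6, 7, 8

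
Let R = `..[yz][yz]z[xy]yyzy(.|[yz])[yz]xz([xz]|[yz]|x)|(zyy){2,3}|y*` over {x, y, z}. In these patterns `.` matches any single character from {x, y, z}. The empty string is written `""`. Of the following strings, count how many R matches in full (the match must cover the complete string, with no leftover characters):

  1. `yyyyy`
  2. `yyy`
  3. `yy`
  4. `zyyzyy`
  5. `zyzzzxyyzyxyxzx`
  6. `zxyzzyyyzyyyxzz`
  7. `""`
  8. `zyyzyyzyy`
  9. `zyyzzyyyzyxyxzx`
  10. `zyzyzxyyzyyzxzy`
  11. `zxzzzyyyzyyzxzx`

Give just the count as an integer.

11

1 → match
2 → match
3 → match
4 → match
5 → match
6 → match
7 → match
8 → match
9 → match
10 → match
11 → match
Total matched: 11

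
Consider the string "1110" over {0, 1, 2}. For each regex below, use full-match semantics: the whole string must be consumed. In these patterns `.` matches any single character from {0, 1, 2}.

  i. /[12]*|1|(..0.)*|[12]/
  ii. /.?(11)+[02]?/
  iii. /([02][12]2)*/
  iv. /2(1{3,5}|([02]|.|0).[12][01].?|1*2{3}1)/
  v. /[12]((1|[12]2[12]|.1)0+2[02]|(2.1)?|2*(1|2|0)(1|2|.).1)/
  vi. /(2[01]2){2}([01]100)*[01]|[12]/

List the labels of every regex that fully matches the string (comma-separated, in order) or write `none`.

i → no match
ii → match
iii → no match
iv → no match — must start with "2"
v → no match
vi → no match

ii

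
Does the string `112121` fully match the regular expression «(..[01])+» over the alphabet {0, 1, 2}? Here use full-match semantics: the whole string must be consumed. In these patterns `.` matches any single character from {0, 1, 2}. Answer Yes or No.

No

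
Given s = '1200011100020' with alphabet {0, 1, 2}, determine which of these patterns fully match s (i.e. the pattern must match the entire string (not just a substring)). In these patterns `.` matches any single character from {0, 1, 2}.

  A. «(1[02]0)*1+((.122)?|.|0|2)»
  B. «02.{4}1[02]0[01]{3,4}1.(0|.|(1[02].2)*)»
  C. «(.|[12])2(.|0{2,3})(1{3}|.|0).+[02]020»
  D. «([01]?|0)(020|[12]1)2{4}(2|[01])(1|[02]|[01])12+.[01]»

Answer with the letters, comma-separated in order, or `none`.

C

A → no match
B → no match — must start with '02'
C → match
D → no match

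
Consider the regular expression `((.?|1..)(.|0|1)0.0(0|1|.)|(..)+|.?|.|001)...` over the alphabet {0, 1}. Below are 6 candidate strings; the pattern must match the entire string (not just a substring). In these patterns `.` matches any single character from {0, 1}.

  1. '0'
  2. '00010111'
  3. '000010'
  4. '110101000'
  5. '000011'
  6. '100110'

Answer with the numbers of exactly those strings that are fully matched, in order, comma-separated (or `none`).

4

1 → no match
2 → no match
3 → no match
4 → match
5 → no match
6 → no match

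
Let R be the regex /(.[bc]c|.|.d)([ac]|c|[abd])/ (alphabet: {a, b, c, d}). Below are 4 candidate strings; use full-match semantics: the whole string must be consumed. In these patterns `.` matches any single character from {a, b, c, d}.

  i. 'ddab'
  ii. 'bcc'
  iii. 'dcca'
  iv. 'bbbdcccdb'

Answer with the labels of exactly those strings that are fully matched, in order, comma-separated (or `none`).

i → no match
ii → no match
iii → match
iv → no match

iii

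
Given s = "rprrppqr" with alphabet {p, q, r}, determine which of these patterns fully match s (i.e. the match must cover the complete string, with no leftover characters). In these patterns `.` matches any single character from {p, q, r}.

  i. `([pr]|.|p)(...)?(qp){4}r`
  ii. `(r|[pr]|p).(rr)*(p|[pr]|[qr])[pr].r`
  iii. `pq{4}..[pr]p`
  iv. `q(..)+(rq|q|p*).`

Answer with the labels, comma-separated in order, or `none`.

i → no match — must end with "qpr"
ii → match
iii → no match — must start with "pq"
iv → no match — must start with "q"

ii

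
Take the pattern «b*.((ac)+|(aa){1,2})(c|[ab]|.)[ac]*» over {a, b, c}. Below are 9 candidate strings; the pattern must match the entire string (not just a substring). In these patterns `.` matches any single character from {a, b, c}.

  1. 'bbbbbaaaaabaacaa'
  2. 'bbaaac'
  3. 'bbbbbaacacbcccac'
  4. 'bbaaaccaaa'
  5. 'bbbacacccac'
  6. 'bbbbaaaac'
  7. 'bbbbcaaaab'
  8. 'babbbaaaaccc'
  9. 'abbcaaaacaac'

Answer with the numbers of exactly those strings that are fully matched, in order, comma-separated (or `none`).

1, 2, 3, 4, 5, 6, 7

1 → match
2 → match
3 → match
4 → match
5 → match
6 → match
7 → match
8 → no match
9 → no match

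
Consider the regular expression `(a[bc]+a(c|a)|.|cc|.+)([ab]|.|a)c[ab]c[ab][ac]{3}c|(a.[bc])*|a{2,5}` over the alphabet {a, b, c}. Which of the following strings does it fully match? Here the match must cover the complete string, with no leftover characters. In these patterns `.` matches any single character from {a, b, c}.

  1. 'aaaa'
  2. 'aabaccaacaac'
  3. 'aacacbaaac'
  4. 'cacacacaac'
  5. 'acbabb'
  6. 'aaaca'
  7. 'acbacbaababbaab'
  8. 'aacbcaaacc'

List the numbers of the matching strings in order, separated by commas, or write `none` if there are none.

1, 2, 3, 4, 5, 7, 8

1 → match
2 → match
3 → match
4 → match
5 → match
6 → no match
7 → match
8 → match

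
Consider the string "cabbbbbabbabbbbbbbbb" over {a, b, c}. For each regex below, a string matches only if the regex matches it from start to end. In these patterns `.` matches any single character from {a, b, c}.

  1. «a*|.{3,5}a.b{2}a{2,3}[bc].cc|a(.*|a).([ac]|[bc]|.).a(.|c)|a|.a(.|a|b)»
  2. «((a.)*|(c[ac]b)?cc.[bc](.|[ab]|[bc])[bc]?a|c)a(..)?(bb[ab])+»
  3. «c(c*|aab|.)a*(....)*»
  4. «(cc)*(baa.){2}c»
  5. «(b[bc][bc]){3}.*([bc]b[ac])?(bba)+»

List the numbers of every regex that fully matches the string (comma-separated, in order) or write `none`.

1 → no match
2 → match
3 → no match
4 → no match — must end with "c"
5 → no match — must start with "b"

2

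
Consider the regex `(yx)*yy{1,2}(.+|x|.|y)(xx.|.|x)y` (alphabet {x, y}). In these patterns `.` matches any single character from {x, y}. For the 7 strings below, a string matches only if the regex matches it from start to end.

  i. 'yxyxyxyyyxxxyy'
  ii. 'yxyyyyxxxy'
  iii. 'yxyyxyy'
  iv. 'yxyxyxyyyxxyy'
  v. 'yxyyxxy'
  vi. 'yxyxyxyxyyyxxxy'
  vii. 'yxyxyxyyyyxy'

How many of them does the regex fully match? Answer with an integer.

i → match
ii → match
iii → match
iv → match
v → match
vi → match
vii → match
Total matched: 7

7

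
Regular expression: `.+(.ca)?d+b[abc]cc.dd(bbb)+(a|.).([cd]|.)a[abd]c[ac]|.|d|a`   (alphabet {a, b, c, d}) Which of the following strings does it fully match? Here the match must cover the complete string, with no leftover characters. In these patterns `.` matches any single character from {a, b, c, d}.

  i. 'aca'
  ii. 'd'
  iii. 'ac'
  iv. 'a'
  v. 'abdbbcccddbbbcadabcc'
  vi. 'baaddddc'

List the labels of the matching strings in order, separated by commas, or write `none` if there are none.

ii, iv, v

i. 'aca' → no match
ii. 'd' → match
iii. 'ac' → no match
iv. 'a' → match
v → match
vi. 'baaddddc' → no match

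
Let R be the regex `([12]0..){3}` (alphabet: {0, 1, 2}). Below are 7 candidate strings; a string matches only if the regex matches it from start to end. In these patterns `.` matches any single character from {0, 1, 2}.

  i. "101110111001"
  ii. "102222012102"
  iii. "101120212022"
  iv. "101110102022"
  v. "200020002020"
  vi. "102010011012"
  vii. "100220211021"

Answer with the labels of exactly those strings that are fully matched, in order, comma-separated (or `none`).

i, iii, iv, v, vi, vii

i → match
ii → no match
iii → match
iv → match
v → match
vi → match
vii → match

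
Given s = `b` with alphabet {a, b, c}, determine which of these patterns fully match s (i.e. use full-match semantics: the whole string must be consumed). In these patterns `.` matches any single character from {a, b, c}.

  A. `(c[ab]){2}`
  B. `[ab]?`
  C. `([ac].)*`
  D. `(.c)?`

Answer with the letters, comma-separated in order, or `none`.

B

A → no match — must start with `c`
B → match
C → no match
D → no match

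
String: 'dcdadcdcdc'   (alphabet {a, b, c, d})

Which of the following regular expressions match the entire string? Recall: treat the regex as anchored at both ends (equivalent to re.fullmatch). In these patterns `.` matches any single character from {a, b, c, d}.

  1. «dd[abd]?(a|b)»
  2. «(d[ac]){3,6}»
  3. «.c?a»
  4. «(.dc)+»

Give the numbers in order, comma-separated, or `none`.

2

1 → no match — must start with 'dd'
2 → match
3 → no match — must end with 'a'
4 → no match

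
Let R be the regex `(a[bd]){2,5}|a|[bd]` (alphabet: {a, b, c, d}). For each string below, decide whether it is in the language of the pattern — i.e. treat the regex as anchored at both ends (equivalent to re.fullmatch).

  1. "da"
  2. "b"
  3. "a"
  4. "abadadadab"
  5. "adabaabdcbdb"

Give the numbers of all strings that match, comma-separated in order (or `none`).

2, 3, 4

1 → no match
2 → match
3 → match
4 → match
5 → no match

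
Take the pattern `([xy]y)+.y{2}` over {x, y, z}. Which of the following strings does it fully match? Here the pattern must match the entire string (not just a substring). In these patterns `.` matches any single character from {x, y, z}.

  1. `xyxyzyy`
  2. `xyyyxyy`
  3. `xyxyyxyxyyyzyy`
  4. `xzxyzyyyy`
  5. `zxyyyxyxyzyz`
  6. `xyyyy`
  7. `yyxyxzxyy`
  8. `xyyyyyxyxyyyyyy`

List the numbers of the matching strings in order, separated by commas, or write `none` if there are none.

1, 2, 6, 8

1 → match
2 → match
3 → no match
4 → no match
5 → no match — must end with `y`
6 → match
7 → no match
8 → match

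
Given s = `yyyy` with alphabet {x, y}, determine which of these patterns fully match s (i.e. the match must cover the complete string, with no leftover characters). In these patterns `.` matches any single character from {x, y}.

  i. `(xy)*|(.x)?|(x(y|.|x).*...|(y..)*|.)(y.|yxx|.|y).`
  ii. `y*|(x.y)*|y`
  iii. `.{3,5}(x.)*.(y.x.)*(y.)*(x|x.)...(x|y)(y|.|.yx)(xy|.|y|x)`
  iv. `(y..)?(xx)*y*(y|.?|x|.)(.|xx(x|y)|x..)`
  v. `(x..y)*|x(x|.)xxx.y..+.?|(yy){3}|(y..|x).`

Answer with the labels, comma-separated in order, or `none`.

i → match
ii → match
iii → no match
iv → match
v → match

i, ii, iv, v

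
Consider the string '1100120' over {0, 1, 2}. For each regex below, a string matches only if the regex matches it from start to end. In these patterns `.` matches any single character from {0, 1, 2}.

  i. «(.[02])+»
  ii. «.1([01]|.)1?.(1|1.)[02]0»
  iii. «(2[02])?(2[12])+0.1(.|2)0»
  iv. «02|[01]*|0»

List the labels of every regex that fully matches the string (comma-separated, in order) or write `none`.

i → no match
ii → match
iii → no match
iv → no match

ii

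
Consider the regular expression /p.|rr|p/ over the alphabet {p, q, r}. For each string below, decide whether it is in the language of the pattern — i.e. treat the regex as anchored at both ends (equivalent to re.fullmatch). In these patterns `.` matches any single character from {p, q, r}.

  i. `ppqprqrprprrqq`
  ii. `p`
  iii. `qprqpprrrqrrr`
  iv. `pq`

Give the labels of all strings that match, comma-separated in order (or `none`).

i → no match
ii. `p` → match
iii → no match
iv. `pq` → match

ii, iv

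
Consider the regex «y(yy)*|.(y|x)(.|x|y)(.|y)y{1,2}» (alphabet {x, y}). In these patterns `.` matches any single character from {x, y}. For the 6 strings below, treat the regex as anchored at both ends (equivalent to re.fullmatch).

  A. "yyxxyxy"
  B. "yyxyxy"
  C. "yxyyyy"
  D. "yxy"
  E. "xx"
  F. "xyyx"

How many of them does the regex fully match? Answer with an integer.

A → no match
B → no match
C → match
D → no match
E → no match
F → no match
Total matched: 1

1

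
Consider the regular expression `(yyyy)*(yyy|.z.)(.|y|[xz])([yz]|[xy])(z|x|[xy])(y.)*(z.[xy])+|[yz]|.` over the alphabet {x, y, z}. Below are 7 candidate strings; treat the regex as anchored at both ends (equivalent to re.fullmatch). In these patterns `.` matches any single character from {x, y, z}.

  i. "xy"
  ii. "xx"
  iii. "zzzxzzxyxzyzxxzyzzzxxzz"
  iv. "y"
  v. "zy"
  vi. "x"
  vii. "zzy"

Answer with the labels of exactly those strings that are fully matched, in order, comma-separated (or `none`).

i → no match
ii → no match
iii → no match
iv → match
v → no match
vi → match
vii → no match

iv, vi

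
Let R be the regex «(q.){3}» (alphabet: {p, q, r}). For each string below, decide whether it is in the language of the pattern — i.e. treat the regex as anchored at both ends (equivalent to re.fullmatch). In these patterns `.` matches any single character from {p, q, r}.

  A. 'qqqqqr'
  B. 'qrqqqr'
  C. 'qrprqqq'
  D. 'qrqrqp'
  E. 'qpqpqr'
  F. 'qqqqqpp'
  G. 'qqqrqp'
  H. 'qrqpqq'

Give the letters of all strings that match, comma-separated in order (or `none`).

A, B, D, E, G, H

A → match
B → match
C → no match
D → match
E → match
F → no match
G → match
H → match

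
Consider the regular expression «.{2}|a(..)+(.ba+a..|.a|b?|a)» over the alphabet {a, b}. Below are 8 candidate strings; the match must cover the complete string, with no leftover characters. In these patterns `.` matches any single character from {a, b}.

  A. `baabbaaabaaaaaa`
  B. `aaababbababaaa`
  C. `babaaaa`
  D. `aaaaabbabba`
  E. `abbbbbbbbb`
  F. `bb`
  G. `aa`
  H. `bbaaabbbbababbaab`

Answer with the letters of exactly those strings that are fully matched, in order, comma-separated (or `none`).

B, D, E, F, G

A → no match
B → match
C. `babaaaa` → no match
D. `aaaaabbabba` → match
E. `abbbbbbbbb` → match
F. `bb` → match
G. `aa` → match
H → no match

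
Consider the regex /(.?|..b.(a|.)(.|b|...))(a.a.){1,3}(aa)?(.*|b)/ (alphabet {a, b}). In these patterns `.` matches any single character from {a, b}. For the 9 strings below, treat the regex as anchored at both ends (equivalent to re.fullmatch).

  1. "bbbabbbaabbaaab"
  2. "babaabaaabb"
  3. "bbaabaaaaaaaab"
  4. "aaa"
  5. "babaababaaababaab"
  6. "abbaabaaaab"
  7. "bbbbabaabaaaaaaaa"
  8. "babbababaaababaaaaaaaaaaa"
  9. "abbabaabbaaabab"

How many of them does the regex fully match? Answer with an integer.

1 → no match
2. "babaabaaabb" → match
3 → no match
4. "aaa" → no match
5 → match
6. "abbaabaaaab" → match
7 → no match
8 → match
9 → no match
Total matched: 4

4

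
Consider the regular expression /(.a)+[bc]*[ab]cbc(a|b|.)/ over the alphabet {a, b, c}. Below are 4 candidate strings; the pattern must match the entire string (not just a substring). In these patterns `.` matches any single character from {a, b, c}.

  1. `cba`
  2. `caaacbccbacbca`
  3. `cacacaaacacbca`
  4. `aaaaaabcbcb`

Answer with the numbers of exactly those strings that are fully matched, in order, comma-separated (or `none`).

1 → no match
2 → match
3 → match
4 → match

2, 3, 4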